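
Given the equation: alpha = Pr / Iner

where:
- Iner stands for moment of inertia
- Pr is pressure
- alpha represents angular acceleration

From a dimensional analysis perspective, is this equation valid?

No

Iner (moment of inertia) has dimensions [L^2 M].
Pr (pressure) has dimensions [L^-1 M T^-2].
alpha (angular acceleration) has dimensions [T^-2].

Left side: [T^-2]
Right side: [L^-3 T^-2]

The two sides have different dimensions, so the equation is NOT dimensionally consistent.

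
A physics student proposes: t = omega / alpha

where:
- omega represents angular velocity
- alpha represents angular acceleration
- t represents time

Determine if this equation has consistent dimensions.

Yes

omega (angular velocity) has dimensions [T^-1].
alpha (angular acceleration) has dimensions [T^-2].
t (time) has dimensions [T].

Left side: [T]
Right side: [T]

Both sides have the same dimensions, so the equation is dimensionally consistent.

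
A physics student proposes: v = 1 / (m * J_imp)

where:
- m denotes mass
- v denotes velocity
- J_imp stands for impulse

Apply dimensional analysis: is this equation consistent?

No

m (mass) has dimensions [M].
v (velocity) has dimensions [L T^-1].
J_imp (impulse) has dimensions [L M T^-1].

Left side: [L T^-1]
Right side: [L^-1 M^-2 T]

The two sides have different dimensions, so the equation is NOT dimensionally consistent.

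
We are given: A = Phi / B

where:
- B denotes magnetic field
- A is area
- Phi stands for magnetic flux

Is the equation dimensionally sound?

Yes

B (magnetic field) has dimensions [I^-1 M T^-2].
A (area) has dimensions [L^2].
Phi (magnetic flux) has dimensions [I^-1 L^2 M T^-2].

Left side: [L^2]
Right side: [L^2]

Both sides have the same dimensions, so the equation is dimensionally consistent.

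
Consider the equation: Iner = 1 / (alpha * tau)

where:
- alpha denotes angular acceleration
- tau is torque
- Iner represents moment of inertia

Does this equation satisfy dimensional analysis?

No

alpha (angular acceleration) has dimensions [T^-2].
tau (torque) has dimensions [L^2 M T^-2].
Iner (moment of inertia) has dimensions [L^2 M].

Left side: [L^2 M]
Right side: [L^-2 M^-1 T^4]

The two sides have different dimensions, so the equation is NOT dimensionally consistent.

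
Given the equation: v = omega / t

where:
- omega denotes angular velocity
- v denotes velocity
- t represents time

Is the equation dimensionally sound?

No

omega (angular velocity) has dimensions [T^-1].
v (velocity) has dimensions [L T^-1].
t (time) has dimensions [T].

Left side: [L T^-1]
Right side: [T^-2]

The two sides have different dimensions, so the equation is NOT dimensionally consistent.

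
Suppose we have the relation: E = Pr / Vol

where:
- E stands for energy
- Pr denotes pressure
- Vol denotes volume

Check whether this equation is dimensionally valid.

No

E (energy) has dimensions [L^2 M T^-2].
Pr (pressure) has dimensions [L^-1 M T^-2].
Vol (volume) has dimensions [L^3].

Left side: [L^2 M T^-2]
Right side: [L^-4 M T^-2]

The two sides have different dimensions, so the equation is NOT dimensionally consistent.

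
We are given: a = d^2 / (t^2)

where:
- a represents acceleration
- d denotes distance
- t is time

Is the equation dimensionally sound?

No

a (acceleration) has dimensions [L T^-2].
d (distance) has dimensions [L].
t (time) has dimensions [T].

Left side: [L T^-2]
Right side: [L^2 T^-2]

The two sides have different dimensions, so the equation is NOT dimensionally consistent.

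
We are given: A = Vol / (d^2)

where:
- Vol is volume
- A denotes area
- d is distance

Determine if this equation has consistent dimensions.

No

Vol (volume) has dimensions [L^3].
A (area) has dimensions [L^2].
d (distance) has dimensions [L].

Left side: [L^2]
Right side: [L]

The two sides have different dimensions, so the equation is NOT dimensionally consistent.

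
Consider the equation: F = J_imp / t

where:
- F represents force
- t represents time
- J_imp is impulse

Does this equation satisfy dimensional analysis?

Yes

F (force) has dimensions [L M T^-2].
t (time) has dimensions [T].
J_imp (impulse) has dimensions [L M T^-1].

Left side: [L M T^-2]
Right side: [L M T^-2]

Both sides have the same dimensions, so the equation is dimensionally consistent.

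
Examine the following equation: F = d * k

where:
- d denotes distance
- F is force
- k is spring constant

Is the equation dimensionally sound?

Yes

d (distance) has dimensions [L].
F (force) has dimensions [L M T^-2].
k (spring constant) has dimensions [M T^-2].

Left side: [L M T^-2]
Right side: [L M T^-2]

Both sides have the same dimensions, so the equation is dimensionally consistent.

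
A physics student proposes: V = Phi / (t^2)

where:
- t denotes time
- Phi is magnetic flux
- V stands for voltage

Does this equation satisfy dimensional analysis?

No

t (time) has dimensions [T].
Phi (magnetic flux) has dimensions [I^-1 L^2 M T^-2].
V (voltage) has dimensions [I^-1 L^2 M T^-3].

Left side: [I^-1 L^2 M T^-3]
Right side: [I^-1 L^2 M T^-4]

The two sides have different dimensions, so the equation is NOT dimensionally consistent.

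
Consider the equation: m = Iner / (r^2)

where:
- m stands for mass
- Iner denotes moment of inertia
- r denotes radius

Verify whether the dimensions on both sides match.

Yes

m (mass) has dimensions [M].
Iner (moment of inertia) has dimensions [L^2 M].
r (radius) has dimensions [L].

Left side: [M]
Right side: [M]

Both sides have the same dimensions, so the equation is dimensionally consistent.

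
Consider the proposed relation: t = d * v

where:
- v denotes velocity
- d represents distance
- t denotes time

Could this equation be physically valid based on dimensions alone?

No

v (velocity) has dimensions [L T^-1].
d (distance) has dimensions [L].
t (time) has dimensions [T].

Left side: [T]
Right side: [L^2 T^-1]

The two sides have different dimensions, so the equation is NOT dimensionally consistent.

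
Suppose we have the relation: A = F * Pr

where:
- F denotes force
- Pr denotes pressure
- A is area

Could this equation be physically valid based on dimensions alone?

No

F (force) has dimensions [L M T^-2].
Pr (pressure) has dimensions [L^-1 M T^-2].
A (area) has dimensions [L^2].

Left side: [L^2]
Right side: [M^2 T^-4]

The two sides have different dimensions, so the equation is NOT dimensionally consistent.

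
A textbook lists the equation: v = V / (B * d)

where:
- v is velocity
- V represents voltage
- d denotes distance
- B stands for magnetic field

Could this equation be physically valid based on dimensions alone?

Yes

v (velocity) has dimensions [L T^-1].
V (voltage) has dimensions [I^-1 L^2 M T^-3].
d (distance) has dimensions [L].
B (magnetic field) has dimensions [I^-1 M T^-2].

Left side: [L T^-1]
Right side: [L T^-1]

Both sides have the same dimensions, so the equation is dimensionally consistent.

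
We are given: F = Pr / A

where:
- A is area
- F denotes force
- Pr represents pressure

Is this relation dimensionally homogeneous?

No

A (area) has dimensions [L^2].
F (force) has dimensions [L M T^-2].
Pr (pressure) has dimensions [L^-1 M T^-2].

Left side: [L M T^-2]
Right side: [L^-3 M T^-2]

The two sides have different dimensions, so the equation is NOT dimensionally consistent.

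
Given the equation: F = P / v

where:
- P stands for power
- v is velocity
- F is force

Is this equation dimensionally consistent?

Yes

P (power) has dimensions [L^2 M T^-3].
v (velocity) has dimensions [L T^-1].
F (force) has dimensions [L M T^-2].

Left side: [L M T^-2]
Right side: [L M T^-2]

Both sides have the same dimensions, so the equation is dimensionally consistent.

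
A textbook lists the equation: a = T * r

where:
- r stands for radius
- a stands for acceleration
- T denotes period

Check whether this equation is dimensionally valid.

No

r (radius) has dimensions [L].
a (acceleration) has dimensions [L T^-2].
T (period) has dimensions [T].

Left side: [L T^-2]
Right side: [L T]

The two sides have different dimensions, so the equation is NOT dimensionally consistent.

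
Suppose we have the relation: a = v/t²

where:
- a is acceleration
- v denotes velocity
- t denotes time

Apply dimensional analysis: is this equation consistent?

No

a (acceleration) has dimensions [L T^-2].
v (velocity) has dimensions [L T^-1].
t (time) has dimensions [T].

Left side: [L T^-2]
Right side: [L T^-3]

The two sides have different dimensions, so the equation is NOT dimensionally consistent.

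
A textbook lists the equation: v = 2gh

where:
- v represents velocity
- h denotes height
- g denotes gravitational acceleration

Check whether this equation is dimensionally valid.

No

v (velocity) has dimensions [L T^-1].
h (height) has dimensions [L].
g (gravitational acceleration) has dimensions [L T^-2].

Left side: [L T^-1]
Right side: [L^2 T^-2]

The two sides have different dimensions, so the equation is NOT dimensionally consistent.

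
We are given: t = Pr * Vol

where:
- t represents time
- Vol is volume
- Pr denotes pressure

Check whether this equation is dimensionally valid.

No

t (time) has dimensions [T].
Vol (volume) has dimensions [L^3].
Pr (pressure) has dimensions [L^-1 M T^-2].

Left side: [T]
Right side: [L^2 M T^-2]

The two sides have different dimensions, so the equation is NOT dimensionally consistent.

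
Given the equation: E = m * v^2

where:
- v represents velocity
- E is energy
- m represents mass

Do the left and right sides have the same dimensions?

Yes

v (velocity) has dimensions [L T^-1].
E (energy) has dimensions [L^2 M T^-2].
m (mass) has dimensions [M].

Left side: [L^2 M T^-2]
Right side: [L^2 M T^-2]

Both sides have the same dimensions, so the equation is dimensionally consistent.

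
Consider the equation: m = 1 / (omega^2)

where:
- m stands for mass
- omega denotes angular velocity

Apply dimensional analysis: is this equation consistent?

No

m (mass) has dimensions [M].
omega (angular velocity) has dimensions [T^-1].

Left side: [M]
Right side: [T^2]

The two sides have different dimensions, so the equation is NOT dimensionally consistent.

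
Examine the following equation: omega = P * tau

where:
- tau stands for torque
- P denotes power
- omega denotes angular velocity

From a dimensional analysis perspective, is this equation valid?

No

tau (torque) has dimensions [L^2 M T^-2].
P (power) has dimensions [L^2 M T^-3].
omega (angular velocity) has dimensions [T^-1].

Left side: [T^-1]
Right side: [L^4 M^2 T^-5]

The two sides have different dimensions, so the equation is NOT dimensionally consistent.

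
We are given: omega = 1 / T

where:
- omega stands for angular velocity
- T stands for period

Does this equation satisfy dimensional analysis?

Yes

omega (angular velocity) has dimensions [T^-1].
T (period) has dimensions [T].

Left side: [T^-1]
Right side: [T^-1]

Both sides have the same dimensions, so the equation is dimensionally consistent.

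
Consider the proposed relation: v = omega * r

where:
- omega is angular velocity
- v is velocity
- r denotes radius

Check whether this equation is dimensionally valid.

Yes

omega (angular velocity) has dimensions [T^-1].
v (velocity) has dimensions [L T^-1].
r (radius) has dimensions [L].

Left side: [L T^-1]
Right side: [L T^-1]

Both sides have the same dimensions, so the equation is dimensionally consistent.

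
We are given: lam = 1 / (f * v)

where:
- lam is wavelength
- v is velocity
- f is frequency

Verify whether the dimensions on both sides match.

No

lam (wavelength) has dimensions [L].
v (velocity) has dimensions [L T^-1].
f (frequency) has dimensions [T^-1].

Left side: [L]
Right side: [L^-1 T^2]

The two sides have different dimensions, so the equation is NOT dimensionally consistent.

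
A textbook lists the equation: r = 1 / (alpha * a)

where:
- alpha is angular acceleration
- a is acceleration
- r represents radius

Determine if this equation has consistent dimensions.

No

alpha (angular acceleration) has dimensions [T^-2].
a (acceleration) has dimensions [L T^-2].
r (radius) has dimensions [L].

Left side: [L]
Right side: [L^-1 T^4]

The two sides have different dimensions, so the equation is NOT dimensionally consistent.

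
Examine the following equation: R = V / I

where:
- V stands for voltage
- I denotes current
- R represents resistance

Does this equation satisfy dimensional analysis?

Yes

V (voltage) has dimensions [I^-1 L^2 M T^-3].
I (current) has dimensions [I].
R (resistance) has dimensions [I^-2 L^2 M T^-3].

Left side: [I^-2 L^2 M T^-3]
Right side: [I^-2 L^2 M T^-3]

Both sides have the same dimensions, so the equation is dimensionally consistent.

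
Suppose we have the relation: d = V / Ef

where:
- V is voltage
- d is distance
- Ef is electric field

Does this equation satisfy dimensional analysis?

Yes

V (voltage) has dimensions [I^-1 L^2 M T^-3].
d (distance) has dimensions [L].
Ef (electric field) has dimensions [I^-1 L M T^-3].

Left side: [L]
Right side: [L]

Both sides have the same dimensions, so the equation is dimensionally consistent.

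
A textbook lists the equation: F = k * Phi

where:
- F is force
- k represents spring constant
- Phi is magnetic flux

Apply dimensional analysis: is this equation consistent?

No

F (force) has dimensions [L M T^-2].
k (spring constant) has dimensions [M T^-2].
Phi (magnetic flux) has dimensions [I^-1 L^2 M T^-2].

Left side: [L M T^-2]
Right side: [I^-1 L^2 M^2 T^-4]

The two sides have different dimensions, so the equation is NOT dimensionally consistent.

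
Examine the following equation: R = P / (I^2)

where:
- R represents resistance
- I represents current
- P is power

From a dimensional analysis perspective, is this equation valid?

Yes

R (resistance) has dimensions [I^-2 L^2 M T^-3].
I (current) has dimensions [I].
P (power) has dimensions [L^2 M T^-3].

Left side: [I^-2 L^2 M T^-3]
Right side: [I^-2 L^2 M T^-3]

Both sides have the same dimensions, so the equation is dimensionally consistent.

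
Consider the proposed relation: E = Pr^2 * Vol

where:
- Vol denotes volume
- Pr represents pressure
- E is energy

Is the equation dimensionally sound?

No

Vol (volume) has dimensions [L^3].
Pr (pressure) has dimensions [L^-1 M T^-2].
E (energy) has dimensions [L^2 M T^-2].

Left side: [L^2 M T^-2]
Right side: [L M^2 T^-4]

The two sides have different dimensions, so the equation is NOT dimensionally consistent.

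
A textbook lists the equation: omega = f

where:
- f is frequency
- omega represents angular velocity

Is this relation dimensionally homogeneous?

Yes

f (frequency) has dimensions [T^-1].
omega (angular velocity) has dimensions [T^-1].

Left side: [T^-1]
Right side: [T^-1]

Both sides have the same dimensions, so the equation is dimensionally consistent.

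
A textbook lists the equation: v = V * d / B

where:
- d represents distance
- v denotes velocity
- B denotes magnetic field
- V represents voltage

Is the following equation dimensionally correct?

No

d (distance) has dimensions [L].
v (velocity) has dimensions [L T^-1].
B (magnetic field) has dimensions [I^-1 M T^-2].
V (voltage) has dimensions [I^-1 L^2 M T^-3].

Left side: [L T^-1]
Right side: [L^3 T^-1]

The two sides have different dimensions, so the equation is NOT dimensionally consistent.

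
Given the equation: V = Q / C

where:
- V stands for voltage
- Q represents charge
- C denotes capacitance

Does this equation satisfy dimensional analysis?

Yes

V (voltage) has dimensions [I^-1 L^2 M T^-3].
Q (charge) has dimensions [I T].
C (capacitance) has dimensions [I^2 L^-2 M^-1 T^4].

Left side: [I^-1 L^2 M T^-3]
Right side: [I^-1 L^2 M T^-3]

Both sides have the same dimensions, so the equation is dimensionally consistent.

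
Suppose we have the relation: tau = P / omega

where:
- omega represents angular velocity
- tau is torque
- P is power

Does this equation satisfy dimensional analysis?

Yes

omega (angular velocity) has dimensions [T^-1].
tau (torque) has dimensions [L^2 M T^-2].
P (power) has dimensions [L^2 M T^-3].

Left side: [L^2 M T^-2]
Right side: [L^2 M T^-2]

Both sides have the same dimensions, so the equation is dimensionally consistent.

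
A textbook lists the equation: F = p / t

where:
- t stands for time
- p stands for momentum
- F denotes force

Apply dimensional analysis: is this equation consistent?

Yes

t (time) has dimensions [T].
p (momentum) has dimensions [L M T^-1].
F (force) has dimensions [L M T^-2].

Left side: [L M T^-2]
Right side: [L M T^-2]

Both sides have the same dimensions, so the equation is dimensionally consistent.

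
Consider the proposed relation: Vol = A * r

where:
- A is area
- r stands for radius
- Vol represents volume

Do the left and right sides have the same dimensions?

Yes

A (area) has dimensions [L^2].
r (radius) has dimensions [L].
Vol (volume) has dimensions [L^3].

Left side: [L^3]
Right side: [L^3]

Both sides have the same dimensions, so the equation is dimensionally consistent.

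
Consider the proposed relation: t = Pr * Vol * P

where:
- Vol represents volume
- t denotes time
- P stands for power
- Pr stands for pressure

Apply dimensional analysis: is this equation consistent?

No

Vol (volume) has dimensions [L^3].
t (time) has dimensions [T].
P (power) has dimensions [L^2 M T^-3].
Pr (pressure) has dimensions [L^-1 M T^-2].

Left side: [T]
Right side: [L^4 M^2 T^-5]

The two sides have different dimensions, so the equation is NOT dimensionally consistent.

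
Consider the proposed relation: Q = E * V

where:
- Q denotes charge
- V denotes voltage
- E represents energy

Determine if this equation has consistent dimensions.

No

Q (charge) has dimensions [I T].
V (voltage) has dimensions [I^-1 L^2 M T^-3].
E (energy) has dimensions [L^2 M T^-2].

Left side: [I T]
Right side: [I^-1 L^4 M^2 T^-5]

The two sides have different dimensions, so the equation is NOT dimensionally consistent.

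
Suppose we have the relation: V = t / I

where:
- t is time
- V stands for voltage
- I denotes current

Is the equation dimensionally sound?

No

t (time) has dimensions [T].
V (voltage) has dimensions [I^-1 L^2 M T^-3].
I (current) has dimensions [I].

Left side: [I^-1 L^2 M T^-3]
Right side: [I^-1 T]

The two sides have different dimensions, so the equation is NOT dimensionally consistent.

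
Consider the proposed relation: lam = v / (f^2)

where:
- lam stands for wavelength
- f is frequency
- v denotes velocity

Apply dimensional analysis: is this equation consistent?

No

lam (wavelength) has dimensions [L].
f (frequency) has dimensions [T^-1].
v (velocity) has dimensions [L T^-1].

Left side: [L]
Right side: [L T]

The two sides have different dimensions, so the equation is NOT dimensionally consistent.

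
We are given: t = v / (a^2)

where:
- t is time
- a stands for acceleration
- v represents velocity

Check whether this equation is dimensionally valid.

No

t (time) has dimensions [T].
a (acceleration) has dimensions [L T^-2].
v (velocity) has dimensions [L T^-1].

Left side: [T]
Right side: [L^-1 T^3]

The two sides have different dimensions, so the equation is NOT dimensionally consistent.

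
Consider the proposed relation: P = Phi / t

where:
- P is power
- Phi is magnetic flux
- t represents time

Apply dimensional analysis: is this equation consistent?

No

P (power) has dimensions [L^2 M T^-3].
Phi (magnetic flux) has dimensions [I^-1 L^2 M T^-2].
t (time) has dimensions [T].

Left side: [L^2 M T^-3]
Right side: [I^-1 L^2 M T^-3]

The two sides have different dimensions, so the equation is NOT dimensionally consistent.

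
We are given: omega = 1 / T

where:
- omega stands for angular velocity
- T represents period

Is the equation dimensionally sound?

Yes

omega (angular velocity) has dimensions [T^-1].
T (period) has dimensions [T].

Left side: [T^-1]
Right side: [T^-1]

Both sides have the same dimensions, so the equation is dimensionally consistent.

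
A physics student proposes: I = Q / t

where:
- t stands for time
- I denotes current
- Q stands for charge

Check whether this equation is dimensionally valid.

Yes

t (time) has dimensions [T].
I (current) has dimensions [I].
Q (charge) has dimensions [I T].

Left side: [I]
Right side: [I]

Both sides have the same dimensions, so the equation is dimensionally consistent.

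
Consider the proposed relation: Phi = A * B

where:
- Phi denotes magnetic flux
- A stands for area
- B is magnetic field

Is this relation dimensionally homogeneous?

Yes

Phi (magnetic flux) has dimensions [I^-1 L^2 M T^-2].
A (area) has dimensions [L^2].
B (magnetic field) has dimensions [I^-1 M T^-2].

Left side: [I^-1 L^2 M T^-2]
Right side: [I^-1 L^2 M T^-2]

Both sides have the same dimensions, so the equation is dimensionally consistent.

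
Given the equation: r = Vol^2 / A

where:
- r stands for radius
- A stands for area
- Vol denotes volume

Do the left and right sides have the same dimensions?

No

r (radius) has dimensions [L].
A (area) has dimensions [L^2].
Vol (volume) has dimensions [L^3].

Left side: [L]
Right side: [L^4]

The two sides have different dimensions, so the equation is NOT dimensionally consistent.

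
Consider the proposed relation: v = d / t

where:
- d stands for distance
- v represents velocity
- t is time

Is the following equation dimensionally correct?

Yes

d (distance) has dimensions [L].
v (velocity) has dimensions [L T^-1].
t (time) has dimensions [T].

Left side: [L T^-1]
Right side: [L T^-1]

Both sides have the same dimensions, so the equation is dimensionally consistent.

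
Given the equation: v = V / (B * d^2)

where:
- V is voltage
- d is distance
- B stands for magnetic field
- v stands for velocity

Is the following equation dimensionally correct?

No

V (voltage) has dimensions [I^-1 L^2 M T^-3].
d (distance) has dimensions [L].
B (magnetic field) has dimensions [I^-1 M T^-2].
v (velocity) has dimensions [L T^-1].

Left side: [L T^-1]
Right side: [T^-1]

The two sides have different dimensions, so the equation is NOT dimensionally consistent.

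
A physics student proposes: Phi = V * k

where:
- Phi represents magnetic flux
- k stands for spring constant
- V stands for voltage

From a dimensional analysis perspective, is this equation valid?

No

Phi (magnetic flux) has dimensions [I^-1 L^2 M T^-2].
k (spring constant) has dimensions [M T^-2].
V (voltage) has dimensions [I^-1 L^2 M T^-3].

Left side: [I^-1 L^2 M T^-2]
Right side: [I^-1 L^2 M^2 T^-5]

The two sides have different dimensions, so the equation is NOT dimensionally consistent.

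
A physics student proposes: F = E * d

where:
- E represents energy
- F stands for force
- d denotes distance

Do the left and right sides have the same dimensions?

No

E (energy) has dimensions [L^2 M T^-2].
F (force) has dimensions [L M T^-2].
d (distance) has dimensions [L].

Left side: [L M T^-2]
Right side: [L^3 M T^-2]

The two sides have different dimensions, so the equation is NOT dimensionally consistent.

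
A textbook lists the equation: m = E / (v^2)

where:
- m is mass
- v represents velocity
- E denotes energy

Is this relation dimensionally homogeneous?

Yes

m (mass) has dimensions [M].
v (velocity) has dimensions [L T^-1].
E (energy) has dimensions [L^2 M T^-2].

Left side: [M]
Right side: [M]

Both sides have the same dimensions, so the equation is dimensionally consistent.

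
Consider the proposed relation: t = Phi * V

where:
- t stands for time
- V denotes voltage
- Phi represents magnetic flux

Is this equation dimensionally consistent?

No

t (time) has dimensions [T].
V (voltage) has dimensions [I^-1 L^2 M T^-3].
Phi (magnetic flux) has dimensions [I^-1 L^2 M T^-2].

Left side: [T]
Right side: [I^-2 L^4 M^2 T^-5]

The two sides have different dimensions, so the equation is NOT dimensionally consistent.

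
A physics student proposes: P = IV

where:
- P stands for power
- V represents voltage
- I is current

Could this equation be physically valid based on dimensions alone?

Yes

P (power) has dimensions [L^2 M T^-3].
V (voltage) has dimensions [I^-1 L^2 M T^-3].
I (current) has dimensions [I].

Left side: [L^2 M T^-3]
Right side: [L^2 M T^-3]

Both sides have the same dimensions, so the equation is dimensionally consistent.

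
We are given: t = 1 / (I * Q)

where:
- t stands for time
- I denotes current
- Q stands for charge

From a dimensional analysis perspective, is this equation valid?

No

t (time) has dimensions [T].
I (current) has dimensions [I].
Q (charge) has dimensions [I T].

Left side: [T]
Right side: [I^-2 T^-1]

The two sides have different dimensions, so the equation is NOT dimensionally consistent.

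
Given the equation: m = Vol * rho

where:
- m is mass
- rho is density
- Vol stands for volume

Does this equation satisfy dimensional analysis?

Yes

m (mass) has dimensions [M].
rho (density) has dimensions [L^-3 M].
Vol (volume) has dimensions [L^3].

Left side: [M]
Right side: [M]

Both sides have the same dimensions, so the equation is dimensionally consistent.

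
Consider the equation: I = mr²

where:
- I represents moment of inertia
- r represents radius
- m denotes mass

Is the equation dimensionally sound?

Yes

I (moment of inertia) has dimensions [L^2 M].
r (radius) has dimensions [L].
m (mass) has dimensions [M].

Left side: [L^2 M]
Right side: [L^2 M]

Both sides have the same dimensions, so the equation is dimensionally consistent.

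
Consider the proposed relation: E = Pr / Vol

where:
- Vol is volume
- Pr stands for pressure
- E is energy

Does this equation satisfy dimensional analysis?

No

Vol (volume) has dimensions [L^3].
Pr (pressure) has dimensions [L^-1 M T^-2].
E (energy) has dimensions [L^2 M T^-2].

Left side: [L^2 M T^-2]
Right side: [L^-4 M T^-2]

The two sides have different dimensions, so the equation is NOT dimensionally consistent.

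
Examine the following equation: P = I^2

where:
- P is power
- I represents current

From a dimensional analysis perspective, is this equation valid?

No

P (power) has dimensions [L^2 M T^-3].
I (current) has dimensions [I].

Left side: [L^2 M T^-3]
Right side: [I^2]

The two sides have different dimensions, so the equation is NOT dimensionally consistent.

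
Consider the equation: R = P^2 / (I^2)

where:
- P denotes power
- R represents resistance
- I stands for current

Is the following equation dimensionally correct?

No

P (power) has dimensions [L^2 M T^-3].
R (resistance) has dimensions [I^-2 L^2 M T^-3].
I (current) has dimensions [I].

Left side: [I^-2 L^2 M T^-3]
Right side: [I^-2 L^4 M^2 T^-6]

The two sides have different dimensions, so the equation is NOT dimensionally consistent.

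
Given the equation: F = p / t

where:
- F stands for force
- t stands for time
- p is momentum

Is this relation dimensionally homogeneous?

Yes

F (force) has dimensions [L M T^-2].
t (time) has dimensions [T].
p (momentum) has dimensions [L M T^-1].

Left side: [L M T^-2]
Right side: [L M T^-2]

Both sides have the same dimensions, so the equation is dimensionally consistent.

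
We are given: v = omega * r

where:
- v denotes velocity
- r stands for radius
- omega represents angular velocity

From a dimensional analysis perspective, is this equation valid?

Yes

v (velocity) has dimensions [L T^-1].
r (radius) has dimensions [L].
omega (angular velocity) has dimensions [T^-1].

Left side: [L T^-1]
Right side: [L T^-1]

Both sides have the same dimensions, so the equation is dimensionally consistent.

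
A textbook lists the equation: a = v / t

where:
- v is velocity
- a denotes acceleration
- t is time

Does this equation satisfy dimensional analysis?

Yes

v (velocity) has dimensions [L T^-1].
a (acceleration) has dimensions [L T^-2].
t (time) has dimensions [T].

Left side: [L T^-2]
Right side: [L T^-2]

Both sides have the same dimensions, so the equation is dimensionally consistent.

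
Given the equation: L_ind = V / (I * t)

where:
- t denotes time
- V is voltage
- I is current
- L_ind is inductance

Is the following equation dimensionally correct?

No

t (time) has dimensions [T].
V (voltage) has dimensions [I^-1 L^2 M T^-3].
I (current) has dimensions [I].
L_ind (inductance) has dimensions [I^-2 L^2 M T^-2].

Left side: [I^-2 L^2 M T^-2]
Right side: [I^-2 L^2 M T^-4]

The two sides have different dimensions, so the equation is NOT dimensionally consistent.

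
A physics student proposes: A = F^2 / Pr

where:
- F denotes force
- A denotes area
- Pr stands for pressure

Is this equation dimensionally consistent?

No

F (force) has dimensions [L M T^-2].
A (area) has dimensions [L^2].
Pr (pressure) has dimensions [L^-1 M T^-2].

Left side: [L^2]
Right side: [L^3 M T^-2]

The two sides have different dimensions, so the equation is NOT dimensionally consistent.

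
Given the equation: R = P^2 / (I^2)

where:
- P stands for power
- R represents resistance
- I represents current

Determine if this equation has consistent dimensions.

No

P (power) has dimensions [L^2 M T^-3].
R (resistance) has dimensions [I^-2 L^2 M T^-3].
I (current) has dimensions [I].

Left side: [I^-2 L^2 M T^-3]
Right side: [I^-2 L^4 M^2 T^-6]

The two sides have different dimensions, so the equation is NOT dimensionally consistent.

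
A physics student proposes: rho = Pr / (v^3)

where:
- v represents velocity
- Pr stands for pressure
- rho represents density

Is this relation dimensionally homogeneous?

No

v (velocity) has dimensions [L T^-1].
Pr (pressure) has dimensions [L^-1 M T^-2].
rho (density) has dimensions [L^-3 M].

Left side: [L^-3 M]
Right side: [L^-4 M T]

The two sides have different dimensions, so the equation is NOT dimensionally consistent.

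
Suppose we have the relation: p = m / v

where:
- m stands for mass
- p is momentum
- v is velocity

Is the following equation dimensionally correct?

No

m (mass) has dimensions [M].
p (momentum) has dimensions [L M T^-1].
v (velocity) has dimensions [L T^-1].

Left side: [L M T^-1]
Right side: [L^-1 M T]

The two sides have different dimensions, so the equation is NOT dimensionally consistent.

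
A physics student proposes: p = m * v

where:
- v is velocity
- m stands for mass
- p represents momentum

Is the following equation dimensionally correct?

Yes

v (velocity) has dimensions [L T^-1].
m (mass) has dimensions [M].
p (momentum) has dimensions [L M T^-1].

Left side: [L M T^-1]
Right side: [L M T^-1]

Both sides have the same dimensions, so the equation is dimensionally consistent.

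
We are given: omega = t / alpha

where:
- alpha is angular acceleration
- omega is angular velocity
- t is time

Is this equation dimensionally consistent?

No

alpha (angular acceleration) has dimensions [T^-2].
omega (angular velocity) has dimensions [T^-1].
t (time) has dimensions [T].

Left side: [T^-1]
Right side: [T^3]

The two sides have different dimensions, so the equation is NOT dimensionally consistent.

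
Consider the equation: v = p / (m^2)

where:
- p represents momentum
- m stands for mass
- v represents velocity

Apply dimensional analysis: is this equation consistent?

No

p (momentum) has dimensions [L M T^-1].
m (mass) has dimensions [M].
v (velocity) has dimensions [L T^-1].

Left side: [L T^-1]
Right side: [L M^-1 T^-1]

The two sides have different dimensions, so the equation is NOT dimensionally consistent.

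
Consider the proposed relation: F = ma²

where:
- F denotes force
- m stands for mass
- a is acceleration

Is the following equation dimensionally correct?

No

F (force) has dimensions [L M T^-2].
m (mass) has dimensions [M].
a (acceleration) has dimensions [L T^-2].

Left side: [L M T^-2]
Right side: [L^2 M T^-4]

The two sides have different dimensions, so the equation is NOT dimensionally consistent.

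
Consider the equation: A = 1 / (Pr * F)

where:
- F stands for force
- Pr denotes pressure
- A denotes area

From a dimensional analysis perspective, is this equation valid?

No

F (force) has dimensions [L M T^-2].
Pr (pressure) has dimensions [L^-1 M T^-2].
A (area) has dimensions [L^2].

Left side: [L^2]
Right side: [M^-2 T^4]

The two sides have different dimensions, so the equation is NOT dimensionally consistent.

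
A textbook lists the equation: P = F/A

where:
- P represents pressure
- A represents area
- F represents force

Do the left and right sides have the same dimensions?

Yes

P (pressure) has dimensions [L^-1 M T^-2].
A (area) has dimensions [L^2].
F (force) has dimensions [L M T^-2].

Left side: [L^-1 M T^-2]
Right side: [L^-1 M T^-2]

Both sides have the same dimensions, so the equation is dimensionally consistent.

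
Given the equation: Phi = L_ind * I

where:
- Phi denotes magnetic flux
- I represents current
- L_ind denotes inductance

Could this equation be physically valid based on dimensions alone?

Yes

Phi (magnetic flux) has dimensions [I^-1 L^2 M T^-2].
I (current) has dimensions [I].
L_ind (inductance) has dimensions [I^-2 L^2 M T^-2].

Left side: [I^-1 L^2 M T^-2]
Right side: [I^-1 L^2 M T^-2]

Both sides have the same dimensions, so the equation is dimensionally consistent.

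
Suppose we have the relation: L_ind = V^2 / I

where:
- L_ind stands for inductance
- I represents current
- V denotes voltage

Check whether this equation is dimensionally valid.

No

L_ind (inductance) has dimensions [I^-2 L^2 M T^-2].
I (current) has dimensions [I].
V (voltage) has dimensions [I^-1 L^2 M T^-3].

Left side: [I^-2 L^2 M T^-2]
Right side: [I^-3 L^4 M^2 T^-6]

The two sides have different dimensions, so the equation is NOT dimensionally consistent.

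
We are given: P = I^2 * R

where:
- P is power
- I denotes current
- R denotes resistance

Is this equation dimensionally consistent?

Yes

P (power) has dimensions [L^2 M T^-3].
I (current) has dimensions [I].
R (resistance) has dimensions [I^-2 L^2 M T^-3].

Left side: [L^2 M T^-3]
Right side: [L^2 M T^-3]

Both sides have the same dimensions, so the equation is dimensionally consistent.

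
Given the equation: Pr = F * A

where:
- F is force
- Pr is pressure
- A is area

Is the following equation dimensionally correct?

No

F (force) has dimensions [L M T^-2].
Pr (pressure) has dimensions [L^-1 M T^-2].
A (area) has dimensions [L^2].

Left side: [L^-1 M T^-2]
Right side: [L^3 M T^-2]

The two sides have different dimensions, so the equation is NOT dimensionally consistent.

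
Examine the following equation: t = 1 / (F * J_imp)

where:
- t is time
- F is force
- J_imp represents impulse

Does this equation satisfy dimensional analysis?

No

t (time) has dimensions [T].
F (force) has dimensions [L M T^-2].
J_imp (impulse) has dimensions [L M T^-1].

Left side: [T]
Right side: [L^-2 M^-2 T^3]

The two sides have different dimensions, so the equation is NOT dimensionally consistent.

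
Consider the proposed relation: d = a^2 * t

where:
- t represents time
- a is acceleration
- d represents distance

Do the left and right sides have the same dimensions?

No

t (time) has dimensions [T].
a (acceleration) has dimensions [L T^-2].
d (distance) has dimensions [L].

Left side: [L]
Right side: [L^2 T^-3]

The two sides have different dimensions, so the equation is NOT dimensionally consistent.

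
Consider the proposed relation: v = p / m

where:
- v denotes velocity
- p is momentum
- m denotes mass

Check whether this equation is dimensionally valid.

Yes

v (velocity) has dimensions [L T^-1].
p (momentum) has dimensions [L M T^-1].
m (mass) has dimensions [M].

Left side: [L T^-1]
Right side: [L T^-1]

Both sides have the same dimensions, so the equation is dimensionally consistent.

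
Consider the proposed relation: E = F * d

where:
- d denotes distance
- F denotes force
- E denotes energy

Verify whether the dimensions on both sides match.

Yes

d (distance) has dimensions [L].
F (force) has dimensions [L M T^-2].
E (energy) has dimensions [L^2 M T^-2].

Left side: [L^2 M T^-2]
Right side: [L^2 M T^-2]

Both sides have the same dimensions, so the equation is dimensionally consistent.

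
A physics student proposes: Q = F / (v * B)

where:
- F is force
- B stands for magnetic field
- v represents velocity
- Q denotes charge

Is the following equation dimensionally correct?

Yes

F (force) has dimensions [L M T^-2].
B (magnetic field) has dimensions [I^-1 M T^-2].
v (velocity) has dimensions [L T^-1].
Q (charge) has dimensions [I T].

Left side: [I T]
Right side: [I T]

Both sides have the same dimensions, so the equation is dimensionally consistent.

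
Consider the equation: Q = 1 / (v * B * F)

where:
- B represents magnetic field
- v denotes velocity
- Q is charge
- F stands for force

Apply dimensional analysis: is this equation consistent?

No

B (magnetic field) has dimensions [I^-1 M T^-2].
v (velocity) has dimensions [L T^-1].
Q (charge) has dimensions [I T].
F (force) has dimensions [L M T^-2].

Left side: [I T]
Right side: [I L^-2 M^-2 T^5]

The two sides have different dimensions, so the equation is NOT dimensionally consistent.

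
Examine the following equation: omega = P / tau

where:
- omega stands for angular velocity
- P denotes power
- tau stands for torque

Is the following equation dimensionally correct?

Yes

omega (angular velocity) has dimensions [T^-1].
P (power) has dimensions [L^2 M T^-3].
tau (torque) has dimensions [L^2 M T^-2].

Left side: [T^-1]
Right side: [T^-1]

Both sides have the same dimensions, so the equation is dimensionally consistent.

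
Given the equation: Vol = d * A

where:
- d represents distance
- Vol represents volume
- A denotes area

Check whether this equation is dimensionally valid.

Yes

d (distance) has dimensions [L].
Vol (volume) has dimensions [L^3].
A (area) has dimensions [L^2].

Left side: [L^3]
Right side: [L^3]

Both sides have the same dimensions, so the equation is dimensionally consistent.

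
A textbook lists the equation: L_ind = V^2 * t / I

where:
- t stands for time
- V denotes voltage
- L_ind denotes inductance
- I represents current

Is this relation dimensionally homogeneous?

No

t (time) has dimensions [T].
V (voltage) has dimensions [I^-1 L^2 M T^-3].
L_ind (inductance) has dimensions [I^-2 L^2 M T^-2].
I (current) has dimensions [I].

Left side: [I^-2 L^2 M T^-2]
Right side: [I^-3 L^4 M^2 T^-5]

The two sides have different dimensions, so the equation is NOT dimensionally consistent.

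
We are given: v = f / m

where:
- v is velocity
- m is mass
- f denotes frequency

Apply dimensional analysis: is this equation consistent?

No

v (velocity) has dimensions [L T^-1].
m (mass) has dimensions [M].
f (frequency) has dimensions [T^-1].

Left side: [L T^-1]
Right side: [M^-1 T^-1]

The two sides have different dimensions, so the equation is NOT dimensionally consistent.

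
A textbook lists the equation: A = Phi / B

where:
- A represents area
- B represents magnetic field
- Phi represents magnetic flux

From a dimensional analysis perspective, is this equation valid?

Yes

A (area) has dimensions [L^2].
B (magnetic field) has dimensions [I^-1 M T^-2].
Phi (magnetic flux) has dimensions [I^-1 L^2 M T^-2].

Left side: [L^2]
Right side: [L^2]

Both sides have the same dimensions, so the equation is dimensionally consistent.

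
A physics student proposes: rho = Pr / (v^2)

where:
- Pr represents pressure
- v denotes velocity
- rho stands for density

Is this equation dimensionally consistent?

Yes

Pr (pressure) has dimensions [L^-1 M T^-2].
v (velocity) has dimensions [L T^-1].
rho (density) has dimensions [L^-3 M].

Left side: [L^-3 M]
Right side: [L^-3 M]

Both sides have the same dimensions, so the equation is dimensionally consistent.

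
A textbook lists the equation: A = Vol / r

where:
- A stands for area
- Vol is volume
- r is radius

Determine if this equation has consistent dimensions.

Yes

A (area) has dimensions [L^2].
Vol (volume) has dimensions [L^3].
r (radius) has dimensions [L].

Left side: [L^2]
Right side: [L^2]

Both sides have the same dimensions, so the equation is dimensionally consistent.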